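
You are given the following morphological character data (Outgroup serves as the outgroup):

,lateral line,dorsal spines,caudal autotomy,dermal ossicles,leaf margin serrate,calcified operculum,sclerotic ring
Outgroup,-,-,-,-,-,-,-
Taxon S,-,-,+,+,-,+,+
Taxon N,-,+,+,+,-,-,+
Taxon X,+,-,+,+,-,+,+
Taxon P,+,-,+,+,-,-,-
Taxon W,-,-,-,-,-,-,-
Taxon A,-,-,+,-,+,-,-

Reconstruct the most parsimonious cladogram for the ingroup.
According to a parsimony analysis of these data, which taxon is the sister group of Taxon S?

The outgroup has state '-' for every character, so '+' is the derived state throughout.
lateral line groups Taxon P and Taxon X, which is incompatible with the clades supported by the remaining characters; treating it as convergent (homoplasy) costs fewer steps than any alternative tree.
dorsal spines: derived state '+' in Taxon N only — an autapomorphy, so it tells us nothing about relationships among taxa.
Only Taxon A, Taxon N, Taxon P, Taxon S, and Taxon X show the derived state '+' for caudal autotomy, supporting them as a clade.
dermal ossicles (derived state '+') is shared by Taxon N, Taxon P, Taxon S, and Taxon X — a synapomorphy uniting that clade.
leaf margin serrate (derived state '+') is unique to Taxon A (autapomorphy; uninformative for grouping).
calcified operculum: derived state '+' in Taxon S and Taxon X only — synapomorphy for {Taxon S, Taxon X}.
sclerotic ring (derived state '+') is shared by Taxon N, Taxon S, and Taxon X — a synapomorphy uniting that clade.
Most parsimonious ingroup topology: (((((Taxon S,Taxon X),Taxon N),Taxon P),Taxon A),Taxon W).
Taxon S and Taxon X form a cherry on this tree, so they are sister taxa.

Taxon X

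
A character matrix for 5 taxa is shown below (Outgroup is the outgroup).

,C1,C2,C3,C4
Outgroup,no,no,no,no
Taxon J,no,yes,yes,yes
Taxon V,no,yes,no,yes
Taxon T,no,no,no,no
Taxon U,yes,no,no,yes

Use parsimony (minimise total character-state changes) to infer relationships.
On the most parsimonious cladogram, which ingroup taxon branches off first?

Taxon T

The outgroup has state 'no' for every character, so 'yes' is the derived state throughout.
C1: derived state 'yes' in Taxon U only — an autapomorphy, so it tells us nothing about relationships among taxa.
Only Taxon J and Taxon V show the derived state 'yes' for C2, supporting them as a clade.
C3 (derived state 'yes') is unique to Taxon J (autapomorphy; uninformative for grouping).
Only Taxon J, Taxon U, and Taxon V show the derived state 'yes' for C4, supporting them as a clade.
Most parsimonious ingroup topology: (((Taxon J,Taxon V),Taxon U),Taxon T).
Taxon T is sister to the clade containing all other ingroup taxa, so it is the earliest-diverging (most basal) ingroup lineage.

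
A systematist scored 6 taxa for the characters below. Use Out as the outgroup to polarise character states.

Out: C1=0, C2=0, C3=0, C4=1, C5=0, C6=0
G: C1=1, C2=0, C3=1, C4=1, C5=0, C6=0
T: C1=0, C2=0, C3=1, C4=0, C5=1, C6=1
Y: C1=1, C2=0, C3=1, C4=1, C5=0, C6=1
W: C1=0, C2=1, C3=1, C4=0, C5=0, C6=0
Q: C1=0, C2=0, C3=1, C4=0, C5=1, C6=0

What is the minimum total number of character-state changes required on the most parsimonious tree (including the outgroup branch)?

7

Character polarity is set by the outgroup: the derived state is whichever differs from the outgroup's state, so for C4 the derived state is '0', and for the remaining characters it is '1'.
Only G and Y show the derived state '1' for C1, supporting them as a clade.
C2 (derived state '1') is unique to W (autapomorphy; uninformative for grouping).
C3 (derived state '1') is shared by all ingroup taxa — unites the whole ingroup.
C4: derived state '0' in Q, T, and W only — synapomorphy for {Q, T, W}.
C5: derived state '1' in Q and T only — synapomorphy for {Q, T}.
C6 (state '1') occurs in T and Y but conflicts with the nesting implied by the other characters — most parsimoniously interpreted as homoplasy.
Most parsimonious ingroup topology: ((G,Y),((T,Q),W)).
Changes per character on this tree: C1: 1; C2: 1; C3: 1; C4: 1; C5: 1; C6: 2.
Total = 7.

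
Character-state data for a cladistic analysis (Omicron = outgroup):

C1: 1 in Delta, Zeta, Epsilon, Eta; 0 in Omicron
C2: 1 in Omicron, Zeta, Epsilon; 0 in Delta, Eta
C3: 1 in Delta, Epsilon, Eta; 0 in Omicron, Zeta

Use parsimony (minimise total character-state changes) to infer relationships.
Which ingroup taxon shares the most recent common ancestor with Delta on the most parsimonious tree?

Character polarity is set by the outgroup: the derived state is whichever differs from the outgroup's state, so for C2 the derived state is '0', and for the remaining characters it is '1'.
C1 (derived state '1') is shared by all ingroup taxa — unites the whole ingroup.
C2 (derived state '0') is shared by Delta and Eta — a synapomorphy uniting that clade.
Only Delta, Epsilon, and Eta show the derived state '1' for C3, supporting them as a clade.
Most parsimonious ingroup topology: (((Delta,Eta),Epsilon),Zeta).
Delta and Eta form a cherry on this tree, so they are sister taxa.

Eta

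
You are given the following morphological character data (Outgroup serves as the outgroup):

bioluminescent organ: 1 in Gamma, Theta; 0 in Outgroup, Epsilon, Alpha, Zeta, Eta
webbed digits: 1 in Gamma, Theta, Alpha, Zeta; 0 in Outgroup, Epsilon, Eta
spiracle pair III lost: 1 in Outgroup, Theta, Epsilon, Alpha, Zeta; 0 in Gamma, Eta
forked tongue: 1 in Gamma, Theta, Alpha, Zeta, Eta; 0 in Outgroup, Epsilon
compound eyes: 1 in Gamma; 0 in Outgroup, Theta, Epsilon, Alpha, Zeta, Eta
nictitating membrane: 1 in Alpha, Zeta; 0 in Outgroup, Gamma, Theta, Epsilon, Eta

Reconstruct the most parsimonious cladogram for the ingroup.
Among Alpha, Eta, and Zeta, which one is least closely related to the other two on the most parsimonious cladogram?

Eta

Character polarity is set by the outgroup: the derived state is whichever differs from the outgroup's state, so for spiracle pair III lost the derived state is '0', and for the remaining characters it is '1'.
bioluminescent organ: derived state '1' in Gamma and Theta only — synapomorphy for {Gamma, Theta}.
Only Alpha, Gamma, Theta, and Zeta show the derived state '1' for webbed digits, supporting them as a clade.
spiracle pair III lost (state '0') occurs in Eta and Gamma but conflicts with the nesting implied by the other characters — most parsimoniously interpreted as homoplasy.
Only Alpha, Eta, Gamma, Theta, and Zeta show the derived state '1' for forked tongue, supporting them as a clade.
compound eyes (derived state '1') is unique to Gamma (autapomorphy; uninformative for grouping).
nictitating membrane (derived state '1') is shared by Alpha and Zeta — a synapomorphy uniting that clade.
Most parsimonious ingroup topology: ((((Gamma,Theta),(Alpha,Zeta)),Eta),Epsilon).
Zeta and Alpha share a more recent common ancestor with each other than either does with Eta, so Eta is the least closely related of the three.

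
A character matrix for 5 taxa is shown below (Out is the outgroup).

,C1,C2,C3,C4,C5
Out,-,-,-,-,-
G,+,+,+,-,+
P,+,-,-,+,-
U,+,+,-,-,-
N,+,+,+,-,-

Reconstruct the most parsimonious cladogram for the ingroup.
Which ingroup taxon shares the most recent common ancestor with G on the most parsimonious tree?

N

The outgroup has state '-' for every character, so '+' is the derived state throughout.
All ingroup taxa share the derived state '+' for C1; it defines the ingroup but does not resolve relationships within it.
Only G, N, and U show the derived state '+' for C2, supporting them as a clade.
Only G and N show the derived state '+' for C3, supporting them as a clade.
C4 (derived state '+') is unique to P (autapomorphy; uninformative for grouping).
C5 (derived state '+') is unique to G (autapomorphy; uninformative for grouping).
Most parsimonious ingroup topology: (((G,N),U),P).
G and N form a cherry on this tree, so they are sister taxa.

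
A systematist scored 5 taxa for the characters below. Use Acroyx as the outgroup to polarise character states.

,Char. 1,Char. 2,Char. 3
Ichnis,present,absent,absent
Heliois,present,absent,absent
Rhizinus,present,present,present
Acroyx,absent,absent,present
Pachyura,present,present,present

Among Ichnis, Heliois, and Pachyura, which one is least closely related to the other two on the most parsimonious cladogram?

Pachyura

Character polarity is set by the outgroup: the derived state is whichever differs from the outgroup's state, so for Char. 3 the derived state is 'absent', and for the remaining characters it is 'present'.
All ingroup taxa share the derived state 'present' for Char. 1; it defines the ingroup but does not resolve relationships within it.
Char. 2: derived state 'present' in Pachyura and Rhizinus only — synapomorphy for {Pachyura, Rhizinus}.
Char. 3 (derived state 'absent') is shared by Heliois and Ichnis — a synapomorphy uniting that clade.
Most parsimonious ingroup topology: ((Rhizinus,Pachyura),(Ichnis,Heliois)).
Heliois and Ichnis share a more recent common ancestor with each other than either does with Pachyura, so Pachyura is the least closely related of the three.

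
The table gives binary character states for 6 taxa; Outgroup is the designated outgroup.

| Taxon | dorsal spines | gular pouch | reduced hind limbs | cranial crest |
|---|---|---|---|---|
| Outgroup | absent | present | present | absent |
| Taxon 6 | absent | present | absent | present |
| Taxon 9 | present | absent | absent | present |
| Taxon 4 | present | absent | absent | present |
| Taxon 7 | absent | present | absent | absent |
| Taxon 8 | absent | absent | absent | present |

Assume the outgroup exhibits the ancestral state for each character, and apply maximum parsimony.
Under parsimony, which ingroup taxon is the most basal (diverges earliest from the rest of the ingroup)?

Taxon 7

Character polarity is set by the outgroup: the derived state is whichever differs from the outgroup's state, so for gular pouch, reduced hind limbs the derived state is 'absent', and for the remaining characters it is 'present'.
dorsal spines: derived state 'present' in Taxon 4 and Taxon 9 only — synapomorphy for {Taxon 4, Taxon 9}.
gular pouch (derived state 'absent') is shared by Taxon 4, Taxon 8, and Taxon 9 — a synapomorphy uniting that clade.
All ingroup taxa share the derived state 'absent' for reduced hind limbs; it defines the ingroup but does not resolve relationships within it.
cranial crest: derived state 'present' in Taxon 4, Taxon 6, Taxon 8, and Taxon 9 only — synapomorphy for {Taxon 4, Taxon 6, Taxon 8, Taxon 9}.
Most parsimonious ingroup topology: ((Taxon 6,((Taxon 9,Taxon 4),Taxon 8)),Taxon 7).
Taxon 7 is sister to the clade containing all other ingroup taxa, so it is the earliest-diverging (most basal) ingroup lineage.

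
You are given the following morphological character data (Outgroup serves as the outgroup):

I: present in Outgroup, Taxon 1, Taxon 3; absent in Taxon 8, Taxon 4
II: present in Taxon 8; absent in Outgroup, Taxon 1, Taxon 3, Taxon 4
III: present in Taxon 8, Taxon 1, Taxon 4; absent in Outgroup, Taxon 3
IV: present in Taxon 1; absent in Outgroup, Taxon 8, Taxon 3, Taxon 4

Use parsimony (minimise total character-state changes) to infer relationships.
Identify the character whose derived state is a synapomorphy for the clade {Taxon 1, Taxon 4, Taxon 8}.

III

Character polarity is set by the outgroup: the derived state is whichever differs from the outgroup's state, so for I the derived state is 'absent', and for the remaining characters it is 'present'.
I: derived state 'absent' in Taxon 4 and Taxon 8 only — synapomorphy for {Taxon 4, Taxon 8}.
II (derived state 'present') is unique to Taxon 8 (autapomorphy; uninformative for grouping).
Only Taxon 1, Taxon 4, and Taxon 8 show the derived state 'present' for III, supporting them as a clade.
IV (derived state 'present') is unique to Taxon 1 (autapomorphy; uninformative for grouping).
Most parsimonious ingroup topology: (((Taxon 8,Taxon 4),Taxon 1),Taxon 3).
The clade {Taxon 1, Taxon 4, Taxon 8} is supported by III: its derived state 'present' occurs in exactly those taxa and in no other taxon (including the outgroup).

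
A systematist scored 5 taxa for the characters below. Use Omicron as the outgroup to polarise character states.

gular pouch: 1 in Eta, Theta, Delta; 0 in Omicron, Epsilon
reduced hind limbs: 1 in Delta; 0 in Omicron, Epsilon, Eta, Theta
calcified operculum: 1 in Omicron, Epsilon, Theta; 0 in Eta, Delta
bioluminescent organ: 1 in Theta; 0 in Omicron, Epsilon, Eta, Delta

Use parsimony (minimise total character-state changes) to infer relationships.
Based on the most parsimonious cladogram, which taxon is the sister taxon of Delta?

Character polarity is set by the outgroup: the derived state is whichever differs from the outgroup's state, so for calcified operculum the derived state is '0', and for the remaining characters it is '1'.
Only Delta, Eta, and Theta show the derived state '1' for gular pouch, supporting them as a clade.
reduced hind limbs (derived state '1') is unique to Delta (autapomorphy; uninformative for grouping).
calcified operculum (derived state '0') is shared by Delta and Eta — a synapomorphy uniting that clade.
bioluminescent organ (derived state '1') is unique to Theta (autapomorphy; uninformative for grouping).
Most parsimonious ingroup topology: (Epsilon,((Eta,Delta),Theta)).
Delta and Eta form a cherry on this tree, so they are sister taxa.

Eta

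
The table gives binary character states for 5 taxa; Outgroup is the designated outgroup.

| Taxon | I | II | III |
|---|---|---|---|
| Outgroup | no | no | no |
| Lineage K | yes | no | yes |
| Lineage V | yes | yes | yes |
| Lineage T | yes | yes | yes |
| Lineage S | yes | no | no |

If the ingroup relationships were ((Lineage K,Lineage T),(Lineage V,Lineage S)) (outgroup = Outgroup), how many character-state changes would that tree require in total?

5

Map each character onto ((Lineage K,Lineage T),(Lineage V,Lineage S)) (rooted by Outgroup) and count the minimum state changes it requires (Fitch parsimony):
I: 1; II: 2; III: 2.
Total tree length = 5.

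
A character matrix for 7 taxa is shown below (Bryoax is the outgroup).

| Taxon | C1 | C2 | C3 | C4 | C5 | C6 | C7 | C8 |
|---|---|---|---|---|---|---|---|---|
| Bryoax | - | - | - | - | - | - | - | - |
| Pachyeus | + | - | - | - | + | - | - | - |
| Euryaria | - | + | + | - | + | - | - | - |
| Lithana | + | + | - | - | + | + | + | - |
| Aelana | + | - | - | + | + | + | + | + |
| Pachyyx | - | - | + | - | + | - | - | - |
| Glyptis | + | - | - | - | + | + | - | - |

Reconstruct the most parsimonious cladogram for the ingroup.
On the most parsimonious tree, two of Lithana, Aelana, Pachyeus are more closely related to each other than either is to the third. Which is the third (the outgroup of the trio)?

The outgroup has state '-' for every character, so '+' is the derived state throughout.
Only Aelana, Glyptis, Lithana, and Pachyeus show the derived state '+' for C1, supporting them as a clade.
C2 groups Euryaria and Lithana, which is incompatible with the clades supported by the remaining characters; treating it as convergent (homoplasy) costs fewer steps than any alternative tree.
C3 (derived state '+') is shared by Euryaria and Pachyyx — a synapomorphy uniting that clade.
C4: derived state '+' in Aelana only — an autapomorphy, so it tells us nothing about relationships among taxa.
All ingroup taxa share the derived state '+' for C5; it defines the ingroup but does not resolve relationships within it.
Only Aelana, Glyptis, and Lithana show the derived state '+' for C6, supporting them as a clade.
C7: derived state '+' in Aelana and Lithana only — synapomorphy for {Aelana, Lithana}.
C8 (derived state '+') is unique to Aelana (autapomorphy; uninformative for grouping).
Most parsimonious ingroup topology: ((Pachyeus,((Lithana,Aelana),Glyptis)),(Euryaria,Pachyyx)).
Aelana and Lithana share a more recent common ancestor with each other than either does with Pachyeus, so Pachyeus is the least closely related of the three.

Pachyeus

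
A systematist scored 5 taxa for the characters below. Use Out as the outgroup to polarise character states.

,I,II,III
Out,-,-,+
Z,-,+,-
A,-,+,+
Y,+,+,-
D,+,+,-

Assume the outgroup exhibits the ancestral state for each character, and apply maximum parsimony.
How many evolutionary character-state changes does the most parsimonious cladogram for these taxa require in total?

3

Character polarity is set by the outgroup: the derived state is whichever differs from the outgroup's state, so for III the derived state is '-', and for the remaining characters it is '+'.
I (derived state '+') is shared by D and Y — a synapomorphy uniting that clade.
II (derived state '+') is shared by all ingroup taxa — unites the whole ingroup.
III: derived state '-' in D, Y, and Z only — synapomorphy for {D, Y, Z}.
Most parsimonious ingroup topology: ((Z,(Y,D)),A).
Changes per character on this tree: I: 1; II: 1; III: 1.
Total = 3.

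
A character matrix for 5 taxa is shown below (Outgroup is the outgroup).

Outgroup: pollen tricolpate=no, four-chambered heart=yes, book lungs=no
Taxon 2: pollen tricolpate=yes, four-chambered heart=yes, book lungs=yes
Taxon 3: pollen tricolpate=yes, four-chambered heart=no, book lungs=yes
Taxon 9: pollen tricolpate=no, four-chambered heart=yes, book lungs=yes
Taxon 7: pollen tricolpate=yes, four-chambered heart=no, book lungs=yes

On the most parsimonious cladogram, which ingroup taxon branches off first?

Taxon 9

Character polarity is set by the outgroup: the derived state is whichever differs from the outgroup's state, so for four-chambered heart the derived state is 'no', and for the remaining characters it is 'yes'.
pollen tricolpate: derived state 'yes' in Taxon 2, Taxon 3, and Taxon 7 only — synapomorphy for {Taxon 2, Taxon 3, Taxon 7}.
four-chambered heart (derived state 'no') is shared by Taxon 3 and Taxon 7 — a synapomorphy uniting that clade.
All ingroup taxa share the derived state 'yes' for book lungs; it defines the ingroup but does not resolve relationships within it.
Most parsimonious ingroup topology: ((Taxon 2,(Taxon 3,Taxon 7)),Taxon 9).
Taxon 9 is sister to the clade containing all other ingroup taxa, so it is the earliest-diverging (most basal) ingroup lineage.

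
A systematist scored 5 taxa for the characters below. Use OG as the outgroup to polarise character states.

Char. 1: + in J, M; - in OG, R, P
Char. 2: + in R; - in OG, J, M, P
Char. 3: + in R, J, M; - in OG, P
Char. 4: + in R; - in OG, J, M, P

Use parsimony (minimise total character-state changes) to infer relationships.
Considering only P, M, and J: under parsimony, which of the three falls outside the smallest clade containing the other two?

P

The outgroup has state '-' for every character, so '+' is the derived state throughout.
Char. 1 (derived state '+') is shared by J and M — a synapomorphy uniting that clade.
Char. 2: derived state '+' in R only — an autapomorphy, so it tells us nothing about relationships among taxa.
Char. 3 (derived state '+') is shared by J, M, and R — a synapomorphy uniting that clade.
Char. 4: derived state '+' in R only — an autapomorphy, so it tells us nothing about relationships among taxa.
Most parsimonious ingroup topology: ((R,(J,M)),P).
J and M share a more recent common ancestor with each other than either does with P, so P is the least closely related of the three.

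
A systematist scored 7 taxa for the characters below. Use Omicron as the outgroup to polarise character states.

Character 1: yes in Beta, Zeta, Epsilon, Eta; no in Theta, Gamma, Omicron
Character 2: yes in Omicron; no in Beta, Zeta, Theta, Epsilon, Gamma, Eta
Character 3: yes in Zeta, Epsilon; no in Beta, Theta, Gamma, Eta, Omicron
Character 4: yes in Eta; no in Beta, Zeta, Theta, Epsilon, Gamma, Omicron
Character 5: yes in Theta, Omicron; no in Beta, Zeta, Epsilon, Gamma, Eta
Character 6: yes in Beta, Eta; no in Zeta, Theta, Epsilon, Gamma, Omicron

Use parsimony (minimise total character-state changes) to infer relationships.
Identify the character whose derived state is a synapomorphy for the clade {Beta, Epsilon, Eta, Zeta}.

Character polarity is set by the outgroup: the derived state is whichever differs from the outgroup's state, so for Character 2, Character 5 the derived state is 'no', and for the remaining characters it is 'yes'.
Only Beta, Epsilon, Eta, and Zeta show the derived state 'yes' for Character 1, supporting them as a clade.
Character 2 (derived state 'no') is shared by all ingroup taxa — unites the whole ingroup.
Character 3 (derived state 'yes') is shared by Epsilon and Zeta — a synapomorphy uniting that clade.
Character 4 (derived state 'yes') is unique to Eta (autapomorphy; uninformative for grouping).
Character 5: derived state 'no' in Beta, Epsilon, Eta, Gamma, and Zeta only — synapomorphy for {Beta, Epsilon, Eta, Gamma, Zeta}.
Character 6 (derived state 'yes') is shared by Beta and Eta — a synapomorphy uniting that clade.
Most parsimonious ingroup topology: ((((Eta,Beta),(Epsilon,Zeta)),Gamma),Theta).
The clade {Beta, Epsilon, Eta, Zeta} is supported by Character 1: its derived state 'yes' occurs in exactly those taxa and in no other taxon (including the outgroup).

Character 1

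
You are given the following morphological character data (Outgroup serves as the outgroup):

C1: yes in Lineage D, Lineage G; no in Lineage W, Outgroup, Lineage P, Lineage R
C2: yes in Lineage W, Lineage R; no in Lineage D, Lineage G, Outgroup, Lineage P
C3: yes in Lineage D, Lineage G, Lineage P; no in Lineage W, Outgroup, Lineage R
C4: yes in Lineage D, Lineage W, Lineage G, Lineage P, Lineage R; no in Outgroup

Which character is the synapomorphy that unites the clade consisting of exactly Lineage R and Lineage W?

The outgroup has state 'no' for every character, so 'yes' is the derived state throughout.
C1: derived state 'yes' in Lineage D and Lineage G only — synapomorphy for {Lineage D, Lineage G}.
C2 (derived state 'yes') is shared by Lineage R and Lineage W — a synapomorphy uniting that clade.
C3 (derived state 'yes') is shared by Lineage D, Lineage G, and Lineage P — a synapomorphy uniting that clade.
All ingroup taxa share the derived state 'yes' for C4; it defines the ingroup but does not resolve relationships within it.
Most parsimonious ingroup topology: ((Lineage R,Lineage W),((Lineage G,Lineage D),Lineage P)).
The clade {Lineage R, Lineage W} is supported by C2: its derived state 'yes' occurs in exactly those taxa and in no other taxon (including the outgroup).

C2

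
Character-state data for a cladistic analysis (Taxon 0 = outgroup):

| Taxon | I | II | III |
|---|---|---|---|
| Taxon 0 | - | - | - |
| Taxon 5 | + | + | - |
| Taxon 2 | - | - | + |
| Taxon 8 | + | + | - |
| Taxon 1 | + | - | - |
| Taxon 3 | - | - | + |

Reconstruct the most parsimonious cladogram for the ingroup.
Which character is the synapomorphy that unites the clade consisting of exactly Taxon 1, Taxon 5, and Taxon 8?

I

The outgroup has state '-' for every character, so '+' is the derived state throughout.
I (derived state '+') is shared by Taxon 1, Taxon 5, and Taxon 8 — a synapomorphy uniting that clade.
Only Taxon 5 and Taxon 8 show the derived state '+' for II, supporting them as a clade.
Only Taxon 2 and Taxon 3 show the derived state '+' for III, supporting them as a clade.
Most parsimonious ingroup topology: (((Taxon 5,Taxon 8),Taxon 1),(Taxon 2,Taxon 3)).
The clade {Taxon 1, Taxon 5, Taxon 8} is supported by I: its derived state '+' occurs in exactly those taxa and in no other taxon (including the outgroup).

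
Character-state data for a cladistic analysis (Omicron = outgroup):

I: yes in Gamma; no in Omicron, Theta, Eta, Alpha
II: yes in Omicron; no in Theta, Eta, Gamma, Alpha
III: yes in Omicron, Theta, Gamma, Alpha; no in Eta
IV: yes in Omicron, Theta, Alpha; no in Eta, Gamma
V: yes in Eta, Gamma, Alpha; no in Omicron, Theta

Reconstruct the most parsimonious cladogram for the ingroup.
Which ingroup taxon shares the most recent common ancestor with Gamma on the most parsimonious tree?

Character polarity is set by the outgroup: the derived state is whichever differs from the outgroup's state, so for II, III, IV the derived state is 'no', and for the remaining characters it is 'yes'.
I (derived state 'yes') is unique to Gamma (autapomorphy; uninformative for grouping).
II (derived state 'no') is shared by all ingroup taxa — unites the whole ingroup.
III (derived state 'no') is unique to Eta (autapomorphy; uninformative for grouping).
IV: derived state 'no' in Eta and Gamma only — synapomorphy for {Eta, Gamma}.
V (derived state 'yes') is shared by Alpha, Eta, and Gamma — a synapomorphy uniting that clade.
Most parsimonious ingroup topology: (Theta,((Eta,Gamma),Alpha)).
Gamma and Eta form a cherry on this tree, so they are sister taxa.

Eta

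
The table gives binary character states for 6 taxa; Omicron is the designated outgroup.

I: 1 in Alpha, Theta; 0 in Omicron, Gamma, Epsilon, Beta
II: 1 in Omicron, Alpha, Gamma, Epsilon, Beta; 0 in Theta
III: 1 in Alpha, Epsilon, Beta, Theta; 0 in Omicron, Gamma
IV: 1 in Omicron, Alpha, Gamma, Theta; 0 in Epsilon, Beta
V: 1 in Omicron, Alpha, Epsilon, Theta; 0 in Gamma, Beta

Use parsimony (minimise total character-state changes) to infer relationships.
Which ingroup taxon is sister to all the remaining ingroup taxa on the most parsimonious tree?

Gamma

Character polarity is set by the outgroup: the derived state is whichever differs from the outgroup's state, so for II, IV, V the derived state is '0', and for the remaining characters it is '1'.
I (derived state '1') is shared by Alpha and Theta — a synapomorphy uniting that clade.
II (derived state '0') is unique to Theta (autapomorphy; uninformative for grouping).
III (derived state '1') is shared by Alpha, Beta, Epsilon, and Theta — a synapomorphy uniting that clade.
IV: derived state '0' in Beta and Epsilon only — synapomorphy for {Beta, Epsilon}.
V (state '0') occurs in Beta and Gamma but conflicts with the nesting implied by the other characters — most parsimoniously interpreted as homoplasy.
Most parsimonious ingroup topology: (((Alpha,Theta),(Epsilon,Beta)),Gamma).
Gamma is sister to the clade containing all other ingroup taxa, so it is the earliest-diverging (most basal) ingroup lineage.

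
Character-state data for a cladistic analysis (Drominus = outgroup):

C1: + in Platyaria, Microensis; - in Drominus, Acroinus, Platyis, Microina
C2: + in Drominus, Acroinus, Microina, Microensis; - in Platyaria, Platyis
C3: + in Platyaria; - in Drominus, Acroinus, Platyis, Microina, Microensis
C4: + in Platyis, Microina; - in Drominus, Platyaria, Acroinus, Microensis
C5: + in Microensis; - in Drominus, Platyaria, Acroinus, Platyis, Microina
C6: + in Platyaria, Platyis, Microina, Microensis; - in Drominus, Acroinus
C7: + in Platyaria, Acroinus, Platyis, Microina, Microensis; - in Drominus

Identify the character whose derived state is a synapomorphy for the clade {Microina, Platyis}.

C4

Character polarity is set by the outgroup: the derived state is whichever differs from the outgroup's state, so for C2 the derived state is '-', and for the remaining characters it is '+'.
Only Microensis and Platyaria show the derived state '+' for C1, supporting them as a clade.
C2 groups Platyaria and Platyis, which is incompatible with the clades supported by the remaining characters; treating it as convergent (homoplasy) costs fewer steps than any alternative tree.
C3: derived state '+' in Platyaria only — an autapomorphy, so it tells us nothing about relationships among taxa.
Only Microina and Platyis show the derived state '+' for C4, supporting them as a clade.
C5: derived state '+' in Microensis only — an autapomorphy, so it tells us nothing about relationships among taxa.
C6: derived state '+' in Microensis, Microina, Platyaria, and Platyis only — synapomorphy for {Microensis, Microina, Platyaria, Platyis}.
C7 (derived state '+') is shared by all ingroup taxa — unites the whole ingroup.
Most parsimonious ingroup topology: (((Platyaria,Microensis),(Platyis,Microina)),Acroinus).
The clade {Microina, Platyis} is supported by C4: its derived state '+' occurs in exactly those taxa and in no other taxon (including the outgroup).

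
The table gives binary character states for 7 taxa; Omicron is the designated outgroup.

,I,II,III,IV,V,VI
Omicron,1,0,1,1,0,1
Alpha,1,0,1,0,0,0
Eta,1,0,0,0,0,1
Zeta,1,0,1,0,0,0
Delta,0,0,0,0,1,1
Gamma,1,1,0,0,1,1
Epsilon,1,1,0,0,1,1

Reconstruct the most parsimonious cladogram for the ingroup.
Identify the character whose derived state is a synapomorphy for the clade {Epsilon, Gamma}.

II

Character polarity is set by the outgroup: the derived state is whichever differs from the outgroup's state, so for I, III, IV, VI the derived state is '0', and for the remaining characters it is '1'.
I (derived state '0') is unique to Delta (autapomorphy; uninformative for grouping).
Only Epsilon and Gamma show the derived state '1' for II, supporting them as a clade.
Only Delta, Epsilon, Eta, and Gamma show the derived state '0' for III, supporting them as a clade.
IV (derived state '0') is shared by all ingroup taxa — unites the whole ingroup.
V: derived state '1' in Delta, Epsilon, and Gamma only — synapomorphy for {Delta, Epsilon, Gamma}.
Only Alpha and Zeta show the derived state '0' for VI, supporting them as a clade.
Most parsimonious ingroup topology: ((Alpha,Zeta),(Eta,(Delta,(Gamma,Epsilon)))).
The clade {Epsilon, Gamma} is supported by II: its derived state '1' occurs in exactly those taxa and in no other taxon (including the outgroup).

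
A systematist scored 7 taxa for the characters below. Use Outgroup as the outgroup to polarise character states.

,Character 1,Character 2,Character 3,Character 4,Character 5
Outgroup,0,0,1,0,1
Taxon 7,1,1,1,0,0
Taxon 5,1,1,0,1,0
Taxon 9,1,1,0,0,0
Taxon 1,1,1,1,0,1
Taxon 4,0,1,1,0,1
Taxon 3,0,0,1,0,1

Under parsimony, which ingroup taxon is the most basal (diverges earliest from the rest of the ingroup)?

Taxon 3

Character polarity is set by the outgroup: the derived state is whichever differs from the outgroup's state, so for Character 3, Character 5 the derived state is '0', and for the remaining characters it is '1'.
Character 1: derived state '1' in Taxon 1, Taxon 5, Taxon 7, and Taxon 9 only — synapomorphy for {Taxon 1, Taxon 5, Taxon 7, Taxon 9}.
Only Taxon 1, Taxon 4, Taxon 5, Taxon 7, and Taxon 9 show the derived state '1' for Character 2, supporting them as a clade.
Character 3 (derived state '0') is shared by Taxon 5 and Taxon 9 — a synapomorphy uniting that clade.
Character 4: derived state '1' in Taxon 5 only — an autapomorphy, so it tells us nothing about relationships among taxa.
Character 5 (derived state '0') is shared by Taxon 5, Taxon 7, and Taxon 9 — a synapomorphy uniting that clade.
Most parsimonious ingroup topology: ((((Taxon 7,(Taxon 5,Taxon 9)),Taxon 1),Taxon 4),Taxon 3).
Taxon 3 is sister to the clade containing all other ingroup taxa, so it is the earliest-diverging (most basal) ingroup lineage.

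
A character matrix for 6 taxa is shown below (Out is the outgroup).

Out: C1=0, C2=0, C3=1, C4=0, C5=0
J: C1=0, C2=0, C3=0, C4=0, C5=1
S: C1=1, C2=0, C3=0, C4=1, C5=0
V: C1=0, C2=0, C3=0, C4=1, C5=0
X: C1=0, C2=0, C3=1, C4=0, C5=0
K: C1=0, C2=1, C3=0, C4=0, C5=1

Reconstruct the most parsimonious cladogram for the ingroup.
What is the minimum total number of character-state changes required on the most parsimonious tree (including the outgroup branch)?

5

Character polarity is set by the outgroup: the derived state is whichever differs from the outgroup's state, so for C3 the derived state is '0', and for the remaining characters it is '1'.
C1: derived state '1' in S only — an autapomorphy, so it tells us nothing about relationships among taxa.
C2: derived state '1' in K only — an autapomorphy, so it tells us nothing about relationships among taxa.
C3 (derived state '0') is shared by J, K, S, and V — a synapomorphy uniting that clade.
C4 (derived state '1') is shared by S and V — a synapomorphy uniting that clade.
C5: derived state '1' in J and K only — synapomorphy for {J, K}.
Most parsimonious ingroup topology: (((J,K),(S,V)),X).
Changes per character on this tree: C1: 1; C2: 1; C3: 1; C4: 1; C5: 1.
Total = 5.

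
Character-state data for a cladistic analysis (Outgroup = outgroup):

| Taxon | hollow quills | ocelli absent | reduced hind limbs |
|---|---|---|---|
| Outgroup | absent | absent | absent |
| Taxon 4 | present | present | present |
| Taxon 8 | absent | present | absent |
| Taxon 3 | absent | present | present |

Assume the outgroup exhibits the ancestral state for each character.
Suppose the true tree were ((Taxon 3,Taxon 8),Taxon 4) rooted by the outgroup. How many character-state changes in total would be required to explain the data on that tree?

Map each character onto ((Taxon 3,Taxon 8),Taxon 4) (rooted by Outgroup) and count the minimum state changes it requires (Fitch parsimony):
hollow quills: 1; ocelli absent: 1; reduced hind limbs: 2.
Total tree length = 4.

4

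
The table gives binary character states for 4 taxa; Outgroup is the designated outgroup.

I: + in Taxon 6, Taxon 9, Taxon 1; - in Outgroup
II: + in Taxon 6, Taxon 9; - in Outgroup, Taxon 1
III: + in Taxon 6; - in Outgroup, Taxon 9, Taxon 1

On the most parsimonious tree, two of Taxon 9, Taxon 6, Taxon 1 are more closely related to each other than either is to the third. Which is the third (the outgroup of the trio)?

The outgroup has state '-' for every character, so '+' is the derived state throughout.
All ingroup taxa share the derived state '+' for I; it defines the ingroup but does not resolve relationships within it.
Only Taxon 6 and Taxon 9 show the derived state '+' for II, supporting them as a clade.
III: derived state '+' in Taxon 6 only — an autapomorphy, so it tells us nothing about relationships among taxa.
Most parsimonious ingroup topology: ((Taxon 6,Taxon 9),Taxon 1).
Taxon 6 and Taxon 9 share a more recent common ancestor with each other than either does with Taxon 1, so Taxon 1 is the least closely related of the three.

Taxon 1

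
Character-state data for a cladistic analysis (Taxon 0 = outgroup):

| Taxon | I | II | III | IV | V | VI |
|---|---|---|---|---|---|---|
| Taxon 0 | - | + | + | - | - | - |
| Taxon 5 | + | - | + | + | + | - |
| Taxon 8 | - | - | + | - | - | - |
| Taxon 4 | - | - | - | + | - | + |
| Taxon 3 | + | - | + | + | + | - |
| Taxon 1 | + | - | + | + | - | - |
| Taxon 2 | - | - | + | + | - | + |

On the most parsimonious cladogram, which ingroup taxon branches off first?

Taxon 8

Character polarity is set by the outgroup: the derived state is whichever differs from the outgroup's state, so for II, III the derived state is '-', and for the remaining characters it is '+'.
I (derived state '+') is shared by Taxon 1, Taxon 3, and Taxon 5 — a synapomorphy uniting that clade.
II (derived state '-') is shared by all ingroup taxa — unites the whole ingroup.
III: derived state '-' in Taxon 4 only — an autapomorphy, so it tells us nothing about relationships among taxa.
IV: derived state '+' in Taxon 1, Taxon 2, Taxon 3, Taxon 4, and Taxon 5 only — synapomorphy for {Taxon 1, Taxon 2, Taxon 3, Taxon 4, Taxon 5}.
Only Taxon 3 and Taxon 5 show the derived state '+' for V, supporting them as a clade.
VI: derived state '+' in Taxon 2 and Taxon 4 only — synapomorphy for {Taxon 2, Taxon 4}.
Most parsimonious ingroup topology: ((((Taxon 5,Taxon 3),Taxon 1),(Taxon 4,Taxon 2)),Taxon 8).
Taxon 8 is sister to the clade containing all other ingroup taxa, so it is the earliest-diverging (most basal) ingroup lineage.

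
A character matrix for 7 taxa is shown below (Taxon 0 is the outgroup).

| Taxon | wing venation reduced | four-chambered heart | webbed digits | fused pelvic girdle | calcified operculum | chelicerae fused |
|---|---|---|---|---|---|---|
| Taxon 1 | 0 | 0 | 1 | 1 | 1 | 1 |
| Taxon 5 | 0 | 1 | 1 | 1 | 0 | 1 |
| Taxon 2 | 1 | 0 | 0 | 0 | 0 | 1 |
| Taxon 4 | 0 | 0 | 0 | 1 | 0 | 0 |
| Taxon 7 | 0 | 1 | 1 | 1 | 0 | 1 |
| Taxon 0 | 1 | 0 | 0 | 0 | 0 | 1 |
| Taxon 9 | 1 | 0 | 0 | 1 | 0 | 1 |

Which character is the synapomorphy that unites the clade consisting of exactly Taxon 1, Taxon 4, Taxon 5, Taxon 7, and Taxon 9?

fused pelvic girdle

Character polarity is set by the outgroup: the derived state is whichever differs from the outgroup's state, so for wing venation reduced, chelicerae fused the derived state is '0', and for the remaining characters it is '1'.
Only Taxon 1, Taxon 4, Taxon 5, and Taxon 7 show the derived state '0' for wing venation reduced, supporting them as a clade.
four-chambered heart: derived state '1' in Taxon 5 and Taxon 7 only — synapomorphy for {Taxon 5, Taxon 7}.
webbed digits: derived state '1' in Taxon 1, Taxon 5, and Taxon 7 only — synapomorphy for {Taxon 1, Taxon 5, Taxon 7}.
Only Taxon 1, Taxon 4, Taxon 5, Taxon 7, and Taxon 9 show the derived state '1' for fused pelvic girdle, supporting them as a clade.
calcified operculum: derived state '1' in Taxon 1 only — an autapomorphy, so it tells us nothing about relationships among taxa.
chelicerae fused: derived state '0' in Taxon 4 only — an autapomorphy, so it tells us nothing about relationships among taxa.
Most parsimonious ingroup topology: (Taxon 2,((((Taxon 5,Taxon 7),Taxon 1),Taxon 4),Taxon 9)).
The clade {Taxon 1, Taxon 4, Taxon 5, Taxon 7, Taxon 9} is supported by fused pelvic girdle: its derived state '1' occurs in exactly those taxa and in no other taxon (including the outgroup).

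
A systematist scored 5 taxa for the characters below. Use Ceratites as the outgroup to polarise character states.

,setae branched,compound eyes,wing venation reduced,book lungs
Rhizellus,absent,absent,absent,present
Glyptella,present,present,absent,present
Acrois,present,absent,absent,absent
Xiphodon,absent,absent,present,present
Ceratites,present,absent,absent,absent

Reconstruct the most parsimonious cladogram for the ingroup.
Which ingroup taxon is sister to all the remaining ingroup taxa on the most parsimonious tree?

Acrois

Character polarity is set by the outgroup: the derived state is whichever differs from the outgroup's state, so for setae branched the derived state is 'absent', and for the remaining characters it is 'present'.
setae branched (derived state 'absent') is shared by Rhizellus and Xiphodon — a synapomorphy uniting that clade.
compound eyes (derived state 'present') is unique to Glyptella (autapomorphy; uninformative for grouping).
wing venation reduced (derived state 'present') is unique to Xiphodon (autapomorphy; uninformative for grouping).
book lungs (derived state 'present') is shared by Glyptella, Rhizellus, and Xiphodon — a synapomorphy uniting that clade.
Most parsimonious ingroup topology: (((Xiphodon,Rhizellus),Glyptella),Acrois).
Acrois is sister to the clade containing all other ingroup taxa, so it is the earliest-diverging (most basal) ingroup lineage.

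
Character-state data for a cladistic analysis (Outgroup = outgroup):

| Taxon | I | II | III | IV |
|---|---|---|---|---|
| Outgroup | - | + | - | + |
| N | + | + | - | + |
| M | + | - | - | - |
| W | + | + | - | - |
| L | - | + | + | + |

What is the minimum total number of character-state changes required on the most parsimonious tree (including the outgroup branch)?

Character polarity is set by the outgroup: the derived state is whichever differs from the outgroup's state, so for II, IV the derived state is '-', and for the remaining characters it is '+'.
I (derived state '+') is shared by M, N, and W — a synapomorphy uniting that clade.
II (derived state '-') is unique to M (autapomorphy; uninformative for grouping).
III (derived state '+') is unique to L (autapomorphy; uninformative for grouping).
IV: derived state '-' in M and W only — synapomorphy for {M, W}.
Most parsimonious ingroup topology: ((N,(M,W)),L).
Changes per character on this tree: I: 1; II: 1; III: 1; IV: 1.
Total = 4.

4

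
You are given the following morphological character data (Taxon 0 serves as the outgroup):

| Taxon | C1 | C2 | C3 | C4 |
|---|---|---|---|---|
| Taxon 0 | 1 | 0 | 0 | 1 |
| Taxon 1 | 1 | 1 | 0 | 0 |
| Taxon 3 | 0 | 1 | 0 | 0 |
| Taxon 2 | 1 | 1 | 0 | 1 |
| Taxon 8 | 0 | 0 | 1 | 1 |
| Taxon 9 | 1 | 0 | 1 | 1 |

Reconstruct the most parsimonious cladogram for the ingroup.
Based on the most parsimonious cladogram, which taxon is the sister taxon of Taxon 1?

Character polarity is set by the outgroup: the derived state is whichever differs from the outgroup's state, so for C1, C4 the derived state is '0', and for the remaining characters it is '1'.
C1 (state '0') occurs in Taxon 3 and Taxon 8 but conflicts with the nesting implied by the other characters — most parsimoniously interpreted as homoplasy.
Only Taxon 1, Taxon 2, and Taxon 3 show the derived state '1' for C2, supporting them as a clade.
C3 (derived state '1') is shared by Taxon 8 and Taxon 9 — a synapomorphy uniting that clade.
Only Taxon 1 and Taxon 3 show the derived state '0' for C4, supporting them as a clade.
Most parsimonious ingroup topology: (((Taxon 1,Taxon 3),Taxon 2),(Taxon 8,Taxon 9)).
Taxon 1 and Taxon 3 form a cherry on this tree, so they are sister taxa.

Taxon 3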